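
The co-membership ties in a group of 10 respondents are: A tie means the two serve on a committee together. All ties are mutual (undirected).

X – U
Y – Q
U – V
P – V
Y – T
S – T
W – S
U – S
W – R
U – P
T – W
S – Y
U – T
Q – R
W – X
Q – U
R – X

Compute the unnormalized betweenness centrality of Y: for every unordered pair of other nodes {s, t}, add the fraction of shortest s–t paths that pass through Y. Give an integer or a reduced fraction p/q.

1

Pairs whose geodesics pass through Y — T–Q: 1/2; Q–S: 1/2.
All other pairs contribute 0.
Summing the contributions gives betweenness(Y) = 1.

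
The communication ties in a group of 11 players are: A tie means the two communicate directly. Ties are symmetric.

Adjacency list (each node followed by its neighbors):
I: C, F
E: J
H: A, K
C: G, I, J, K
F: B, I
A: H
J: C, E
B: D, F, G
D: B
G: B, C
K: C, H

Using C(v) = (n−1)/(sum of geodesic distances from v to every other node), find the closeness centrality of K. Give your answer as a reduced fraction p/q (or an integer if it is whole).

10/23

Distances from K: A:2, B:3, C:1, D:4, E:3, F:3, G:2, H:1, I:2, J:2. Sum = 23.
n = 11, so closeness = 10/23.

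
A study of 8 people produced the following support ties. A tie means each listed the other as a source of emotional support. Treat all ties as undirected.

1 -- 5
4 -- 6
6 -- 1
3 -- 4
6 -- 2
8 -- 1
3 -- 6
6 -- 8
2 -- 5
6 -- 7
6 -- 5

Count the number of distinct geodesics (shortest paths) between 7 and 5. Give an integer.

The shortest distance is 2, and the only length-2 path is 7–6–5. So there is exactly 1 shortest path.

1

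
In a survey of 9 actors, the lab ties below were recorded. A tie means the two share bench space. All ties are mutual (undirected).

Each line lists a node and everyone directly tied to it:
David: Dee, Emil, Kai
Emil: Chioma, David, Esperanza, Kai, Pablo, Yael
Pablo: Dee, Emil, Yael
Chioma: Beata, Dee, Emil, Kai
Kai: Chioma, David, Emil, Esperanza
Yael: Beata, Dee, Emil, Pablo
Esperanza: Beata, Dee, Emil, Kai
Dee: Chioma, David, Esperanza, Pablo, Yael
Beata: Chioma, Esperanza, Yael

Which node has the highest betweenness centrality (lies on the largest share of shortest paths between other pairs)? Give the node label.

Emil

Unnormalized betweenness of each node: Beata:11/12, Chioma:83/40, David:8/15, Dee:95/24, Emil:143/24, Esperanza:83/40, Kai:7/6, Pablo:1/5, Yael:127/60.
Emil has the largest value, 143/24, making it the main broker — the node through which the most shortest paths run.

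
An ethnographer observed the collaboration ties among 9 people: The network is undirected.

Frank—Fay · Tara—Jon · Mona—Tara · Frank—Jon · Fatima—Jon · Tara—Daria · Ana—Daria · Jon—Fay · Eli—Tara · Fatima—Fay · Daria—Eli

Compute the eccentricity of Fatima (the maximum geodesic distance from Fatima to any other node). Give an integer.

4

Distances from Fatima: Ana:4, Daria:3, Eli:3, Fay:1, Frank:2, Jon:1, Mona:3, Tara:2.
The largest is 4 (to Ana), so the eccentricity of Fatima is 4.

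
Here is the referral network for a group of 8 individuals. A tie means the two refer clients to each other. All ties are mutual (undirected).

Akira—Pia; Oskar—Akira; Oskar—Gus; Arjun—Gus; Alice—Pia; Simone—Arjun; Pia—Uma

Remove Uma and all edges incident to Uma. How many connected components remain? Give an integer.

1

Uma's neighbors (Pia) remain reachable from one another through other ties, so the rest of the network stays in one piece.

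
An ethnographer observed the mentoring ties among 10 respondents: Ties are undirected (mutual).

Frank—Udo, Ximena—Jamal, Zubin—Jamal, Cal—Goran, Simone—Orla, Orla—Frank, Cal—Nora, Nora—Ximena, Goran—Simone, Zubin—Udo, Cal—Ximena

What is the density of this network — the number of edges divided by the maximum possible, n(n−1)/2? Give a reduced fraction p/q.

There are 11 edges and 10 nodes, so the maximum possible is C(10,2) = 45.
Density = 11/45.

11/45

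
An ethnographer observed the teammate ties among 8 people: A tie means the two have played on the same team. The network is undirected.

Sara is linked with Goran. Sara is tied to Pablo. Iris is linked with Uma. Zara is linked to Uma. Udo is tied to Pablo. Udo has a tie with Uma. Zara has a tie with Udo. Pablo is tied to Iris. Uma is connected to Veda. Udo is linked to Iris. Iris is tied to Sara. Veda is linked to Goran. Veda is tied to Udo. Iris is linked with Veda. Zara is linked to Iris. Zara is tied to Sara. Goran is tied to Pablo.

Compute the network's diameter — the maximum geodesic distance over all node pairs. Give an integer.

Eccentricity of each node (its greatest distance to any other): Goran:2, Iris:2, Pablo:2, Sara:2, Udo:2, Uma:2, Veda:2, Zara:2.
The maximum eccentricity is 2, realized for instance by the pair Udo–Sara via Udo – Zara – Sara. So the diameter is 2.

2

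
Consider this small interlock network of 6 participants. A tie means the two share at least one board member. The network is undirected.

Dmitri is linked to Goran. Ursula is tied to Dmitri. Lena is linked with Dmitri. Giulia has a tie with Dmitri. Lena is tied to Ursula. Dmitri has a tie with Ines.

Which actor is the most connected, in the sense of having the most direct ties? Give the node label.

Degrees — Dmitri:5, Giulia:1, Goran:1, Ines:1, Lena:2, Ursula:2.
The maximum is 5, attained only by Dmitri.

Dmitri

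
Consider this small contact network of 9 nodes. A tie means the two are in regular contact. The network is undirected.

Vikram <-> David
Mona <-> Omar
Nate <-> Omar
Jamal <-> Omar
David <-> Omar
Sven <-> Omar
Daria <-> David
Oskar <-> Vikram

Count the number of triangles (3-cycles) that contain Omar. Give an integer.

0

Omar's neighbors are David, Jamal, Mona, Nate, and Sven, but none of them are tied to each other, so no triangle contains Omar.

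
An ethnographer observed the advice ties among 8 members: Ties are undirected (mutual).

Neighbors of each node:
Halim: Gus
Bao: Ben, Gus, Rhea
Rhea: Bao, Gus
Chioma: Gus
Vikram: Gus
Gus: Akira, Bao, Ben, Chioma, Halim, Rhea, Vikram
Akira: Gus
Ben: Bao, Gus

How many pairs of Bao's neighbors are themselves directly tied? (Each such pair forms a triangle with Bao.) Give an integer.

Bao's neighbors: Ben, Gus, and Rhea.
Neighbor pairs that are themselves tied: Bao–Ben–Gus; Bao–Gus–Rhea. Each forms one triangle with Bao, for 2 in total.

2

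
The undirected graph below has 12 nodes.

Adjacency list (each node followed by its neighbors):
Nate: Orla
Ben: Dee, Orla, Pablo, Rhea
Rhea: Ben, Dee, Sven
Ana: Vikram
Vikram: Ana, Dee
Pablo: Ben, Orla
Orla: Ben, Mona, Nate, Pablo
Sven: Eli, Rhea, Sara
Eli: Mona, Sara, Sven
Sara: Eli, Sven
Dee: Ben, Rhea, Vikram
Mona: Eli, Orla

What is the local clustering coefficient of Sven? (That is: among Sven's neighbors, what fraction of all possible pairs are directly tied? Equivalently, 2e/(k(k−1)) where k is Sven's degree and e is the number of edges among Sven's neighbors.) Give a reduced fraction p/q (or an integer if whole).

1/3

Sven's neighbors: Eli, Rhea, and Sara (k = 3).
Possible neighbor pairs: C(3,2) = 3. Edges among them: Eli–Sara → e = 1.
Clustering(Sven) = 1/3.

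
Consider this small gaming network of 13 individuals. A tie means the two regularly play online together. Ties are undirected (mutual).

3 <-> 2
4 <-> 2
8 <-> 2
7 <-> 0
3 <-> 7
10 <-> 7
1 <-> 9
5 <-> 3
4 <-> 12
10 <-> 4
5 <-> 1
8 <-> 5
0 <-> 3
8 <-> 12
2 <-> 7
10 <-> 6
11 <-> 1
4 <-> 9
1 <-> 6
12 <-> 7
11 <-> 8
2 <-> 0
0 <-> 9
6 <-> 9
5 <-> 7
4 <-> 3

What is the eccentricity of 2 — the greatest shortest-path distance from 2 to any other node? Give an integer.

Distances from 2: 0:1, 1:3, 3:1, 4:1, 5:2, 6:3, 7:1, 8:1, 9:2, 10:2, 11:2, 12:2.
The largest is 3 (to 6 and 1), so the eccentricity of 2 is 3.

3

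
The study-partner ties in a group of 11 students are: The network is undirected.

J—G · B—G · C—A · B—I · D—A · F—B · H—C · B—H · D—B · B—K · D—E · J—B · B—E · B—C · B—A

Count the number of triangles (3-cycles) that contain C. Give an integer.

2

C's neighbors: A, B, and H.
Neighbor pairs that are themselves tied: C–A–B; C–B–H. Each forms one triangle with C, for 2 in total.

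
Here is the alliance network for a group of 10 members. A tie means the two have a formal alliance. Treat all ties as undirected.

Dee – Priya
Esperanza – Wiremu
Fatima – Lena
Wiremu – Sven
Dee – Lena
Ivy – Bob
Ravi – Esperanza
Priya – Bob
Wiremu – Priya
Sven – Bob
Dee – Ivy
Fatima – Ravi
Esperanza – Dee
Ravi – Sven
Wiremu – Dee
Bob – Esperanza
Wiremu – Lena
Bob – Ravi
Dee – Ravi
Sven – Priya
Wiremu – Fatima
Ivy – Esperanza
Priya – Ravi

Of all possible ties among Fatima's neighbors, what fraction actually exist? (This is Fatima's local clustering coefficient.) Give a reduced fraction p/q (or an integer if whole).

1/3

Fatima's neighbors: Lena, Ravi, and Wiremu (k = 3).
Possible neighbor pairs: C(3,2) = 3. Edges among them: Lena–Wiremu → e = 1.
Clustering(Fatima) = 1/3.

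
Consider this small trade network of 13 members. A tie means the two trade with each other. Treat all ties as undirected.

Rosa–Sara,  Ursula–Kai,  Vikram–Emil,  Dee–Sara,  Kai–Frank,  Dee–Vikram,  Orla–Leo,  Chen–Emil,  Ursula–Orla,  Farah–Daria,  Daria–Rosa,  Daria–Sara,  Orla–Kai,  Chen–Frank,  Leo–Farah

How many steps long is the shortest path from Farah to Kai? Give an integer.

One shortest route is Farah – Leo – Orla – Kai, which uses 3 edges, and at distance 2 from Farah we only reach {Orla, Rosa, Sara}, which does not include Kai. So d(Farah,Kai) = 3.

3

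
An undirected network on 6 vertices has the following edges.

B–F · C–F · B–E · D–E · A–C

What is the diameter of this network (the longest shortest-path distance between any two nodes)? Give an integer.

Eccentricity of each node (its greatest distance to any other): A:5, B:3, C:4, D:5, E:4, F:3.
The maximum eccentricity is 5, realized for instance by the pair A–D via A – C – F – B – E – D. So the diameter is 5.

5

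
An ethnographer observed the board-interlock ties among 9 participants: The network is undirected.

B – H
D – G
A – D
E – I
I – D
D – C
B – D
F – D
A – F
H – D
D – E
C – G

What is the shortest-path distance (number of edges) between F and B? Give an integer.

One shortest route is F – D – B, which uses 2 edges, and F and B are not directly tied, so nothing shorter exists. So d(F,B) = 2.

2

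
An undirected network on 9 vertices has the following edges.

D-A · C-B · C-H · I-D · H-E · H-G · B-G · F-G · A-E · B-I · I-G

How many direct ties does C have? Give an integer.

2

C is directly tied to B and H. That is 2 neighbors, so the degree of C is 2.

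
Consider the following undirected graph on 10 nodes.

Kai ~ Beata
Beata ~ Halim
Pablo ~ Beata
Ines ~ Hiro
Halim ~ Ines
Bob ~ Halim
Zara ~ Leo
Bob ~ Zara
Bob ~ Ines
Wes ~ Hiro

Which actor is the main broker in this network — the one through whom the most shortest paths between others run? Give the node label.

Unnormalized betweenness of each node: Beata:15, Bob:14, Halim:18, Hiro:8, Ines:14, Kai:0, Leo:0, Pablo:0, Wes:0, Zara:8.
Halim has the largest value, 18, making it the main broker — the node through which the most shortest paths run.

Halim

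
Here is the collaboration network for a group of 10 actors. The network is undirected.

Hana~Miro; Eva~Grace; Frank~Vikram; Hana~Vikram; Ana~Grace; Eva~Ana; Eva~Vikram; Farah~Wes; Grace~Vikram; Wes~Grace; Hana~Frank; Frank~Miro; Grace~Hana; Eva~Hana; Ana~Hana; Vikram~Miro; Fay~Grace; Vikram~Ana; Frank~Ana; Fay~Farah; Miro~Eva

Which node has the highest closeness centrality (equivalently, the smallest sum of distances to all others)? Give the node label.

Farness (sum of distances to all others) for each node — Ana:14, Eva:14, Farah:24, Fay:18, Frank:18, Grace:12, Hana:13, Miro:18, Vikram:13, Wes:18.
The smallest farness is 12, for Grace, so Grace has the highest closeness.

Grace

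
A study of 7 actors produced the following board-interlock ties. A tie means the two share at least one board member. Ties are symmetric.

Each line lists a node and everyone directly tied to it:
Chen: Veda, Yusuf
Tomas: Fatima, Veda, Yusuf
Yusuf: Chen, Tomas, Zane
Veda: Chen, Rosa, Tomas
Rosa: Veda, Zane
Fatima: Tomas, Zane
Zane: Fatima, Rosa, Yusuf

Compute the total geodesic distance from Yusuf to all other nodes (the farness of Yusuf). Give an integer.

Distances from Yusuf: Chen:1, Fatima:2, Rosa:2, Tomas:1, Veda:2, Zane:1.
Sum = 1 + 2 + 2 + 1 + 2 + 1 = 9.

9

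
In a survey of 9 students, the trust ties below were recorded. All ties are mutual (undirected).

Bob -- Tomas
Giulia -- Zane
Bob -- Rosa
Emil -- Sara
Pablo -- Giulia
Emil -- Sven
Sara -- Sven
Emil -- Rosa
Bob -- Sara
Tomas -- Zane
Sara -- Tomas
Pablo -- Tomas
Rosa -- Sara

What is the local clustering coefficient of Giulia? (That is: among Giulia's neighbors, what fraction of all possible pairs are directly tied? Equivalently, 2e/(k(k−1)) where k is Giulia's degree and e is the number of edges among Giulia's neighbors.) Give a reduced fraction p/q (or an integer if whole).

0

Giulia's neighbors: Pablo and Zane (k = 2).
Possible neighbor pairs: C(2,2) = 1. Edges among them: none → e = 0.
Clustering(Giulia) = 0/1.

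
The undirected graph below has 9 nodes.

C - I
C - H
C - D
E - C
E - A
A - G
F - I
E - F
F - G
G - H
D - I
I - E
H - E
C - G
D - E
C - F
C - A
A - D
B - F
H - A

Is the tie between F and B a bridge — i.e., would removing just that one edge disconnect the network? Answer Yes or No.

Yes

Without the F–B edge there is no alternate route between F and B, so the network disconnects. It is a bridge.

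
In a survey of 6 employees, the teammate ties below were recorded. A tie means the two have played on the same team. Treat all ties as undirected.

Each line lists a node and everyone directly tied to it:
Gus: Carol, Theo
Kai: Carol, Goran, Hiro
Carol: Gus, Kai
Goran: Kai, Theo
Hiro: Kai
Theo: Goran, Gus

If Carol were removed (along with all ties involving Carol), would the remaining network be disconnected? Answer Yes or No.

No

Even without Carol, every remaining node can still reach every other (the residual graph is connected), so Carol is not a cut vertex.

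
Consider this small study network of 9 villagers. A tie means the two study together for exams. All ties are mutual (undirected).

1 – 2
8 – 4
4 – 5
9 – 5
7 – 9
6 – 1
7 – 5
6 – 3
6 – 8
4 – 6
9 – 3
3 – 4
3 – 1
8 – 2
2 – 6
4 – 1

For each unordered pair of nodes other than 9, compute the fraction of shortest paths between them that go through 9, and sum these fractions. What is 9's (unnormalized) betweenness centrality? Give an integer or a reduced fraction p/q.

Pairs whose geodesics pass through 9 — 7–2: 2/5; 7–1: 1/2; 7–6: 1/2; 7–3: 1; 5–3: 1/2.
All other pairs contribute 0.
Summing the contributions gives betweenness(9) = 29/10.

29/10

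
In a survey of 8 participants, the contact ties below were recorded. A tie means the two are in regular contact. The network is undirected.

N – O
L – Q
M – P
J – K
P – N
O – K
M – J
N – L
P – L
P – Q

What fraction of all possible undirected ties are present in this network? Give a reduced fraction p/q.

There are 10 edges and 8 nodes, so the maximum possible is C(8,2) = 28.
Density = 10/28 = 5/14.

5/14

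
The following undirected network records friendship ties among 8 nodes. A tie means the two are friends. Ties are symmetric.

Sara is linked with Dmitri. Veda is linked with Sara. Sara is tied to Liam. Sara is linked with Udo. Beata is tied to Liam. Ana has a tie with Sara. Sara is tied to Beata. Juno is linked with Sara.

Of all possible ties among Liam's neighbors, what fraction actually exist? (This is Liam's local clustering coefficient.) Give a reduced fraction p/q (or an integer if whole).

Liam's neighbors: Beata and Sara (k = 2).
Possible neighbor pairs: C(2,2) = 1. Edges among them: Beata–Sara → e = 1.
Clustering(Liam) = 1/1.

1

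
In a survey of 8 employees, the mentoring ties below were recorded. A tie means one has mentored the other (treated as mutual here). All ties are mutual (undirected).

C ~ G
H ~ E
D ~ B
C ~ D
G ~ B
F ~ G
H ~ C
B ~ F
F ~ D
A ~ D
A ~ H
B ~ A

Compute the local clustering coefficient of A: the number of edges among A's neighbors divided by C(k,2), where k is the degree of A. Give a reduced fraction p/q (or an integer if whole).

1/3

A's neighbors: B, D, and H (k = 3).
Possible neighbor pairs: C(3,2) = 3. Edges among them: B–D → e = 1.
Clustering(A) = 1/3.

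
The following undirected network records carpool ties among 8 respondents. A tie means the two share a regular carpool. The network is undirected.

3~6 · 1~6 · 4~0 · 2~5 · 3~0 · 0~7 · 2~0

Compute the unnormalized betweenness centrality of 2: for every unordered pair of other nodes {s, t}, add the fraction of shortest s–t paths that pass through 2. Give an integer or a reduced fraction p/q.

6

Pairs whose geodesics pass through 2 — 7–5: 1; 4–5: 1; 6–5: 1; 3–5: 1; 1–5: 1; 5–0: 1.
All other pairs contribute 0.
Summing the contributions gives betweenness(2) = 6.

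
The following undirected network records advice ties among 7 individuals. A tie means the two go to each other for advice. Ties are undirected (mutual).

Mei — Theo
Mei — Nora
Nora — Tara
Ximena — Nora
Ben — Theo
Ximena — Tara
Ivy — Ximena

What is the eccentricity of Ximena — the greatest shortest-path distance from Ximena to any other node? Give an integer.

Distances from Ximena: Ben:4, Ivy:1, Mei:2, Nora:1, Tara:1, Theo:3.
The largest is 4 (to Ben), so the eccentricity of Ximena is 4.

4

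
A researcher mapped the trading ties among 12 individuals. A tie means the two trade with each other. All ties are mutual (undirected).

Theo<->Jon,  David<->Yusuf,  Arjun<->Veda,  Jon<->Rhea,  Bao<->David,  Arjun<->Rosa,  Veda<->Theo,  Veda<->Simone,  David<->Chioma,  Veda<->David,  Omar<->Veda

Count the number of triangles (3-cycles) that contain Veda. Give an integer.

Veda's neighbors are Arjun, David, Omar, Simone, and Theo, but none of them are tied to each other, so no triangle contains Veda.

0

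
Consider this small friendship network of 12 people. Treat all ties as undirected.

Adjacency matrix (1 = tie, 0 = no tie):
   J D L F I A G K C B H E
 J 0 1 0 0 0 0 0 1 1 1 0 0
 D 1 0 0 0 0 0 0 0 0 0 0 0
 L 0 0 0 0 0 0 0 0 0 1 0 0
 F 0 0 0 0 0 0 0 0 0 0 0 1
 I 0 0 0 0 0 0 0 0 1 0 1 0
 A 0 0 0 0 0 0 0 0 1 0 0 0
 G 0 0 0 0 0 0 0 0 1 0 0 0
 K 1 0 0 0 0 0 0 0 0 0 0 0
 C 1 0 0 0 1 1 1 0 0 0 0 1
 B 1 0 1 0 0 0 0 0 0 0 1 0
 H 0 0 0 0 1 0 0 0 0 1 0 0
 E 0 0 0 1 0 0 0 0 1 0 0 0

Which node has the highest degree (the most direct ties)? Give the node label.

Degrees — A:1, B:3, C:5, D:1, E:2, F:1, G:1, H:2, I:2, J:4, K:1, L:1.
The maximum is 5, attained only by C.

C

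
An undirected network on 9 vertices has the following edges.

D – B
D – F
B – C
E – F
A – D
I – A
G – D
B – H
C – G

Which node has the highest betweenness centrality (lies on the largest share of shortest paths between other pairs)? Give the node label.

D

Unnormalized betweenness of each node: A:7, B:19/2, C:1, D:21, E:0, F:7, G:5/2, H:0, I:0.
D has the largest value, 21, making it the main broker — the node through which the most shortest paths run.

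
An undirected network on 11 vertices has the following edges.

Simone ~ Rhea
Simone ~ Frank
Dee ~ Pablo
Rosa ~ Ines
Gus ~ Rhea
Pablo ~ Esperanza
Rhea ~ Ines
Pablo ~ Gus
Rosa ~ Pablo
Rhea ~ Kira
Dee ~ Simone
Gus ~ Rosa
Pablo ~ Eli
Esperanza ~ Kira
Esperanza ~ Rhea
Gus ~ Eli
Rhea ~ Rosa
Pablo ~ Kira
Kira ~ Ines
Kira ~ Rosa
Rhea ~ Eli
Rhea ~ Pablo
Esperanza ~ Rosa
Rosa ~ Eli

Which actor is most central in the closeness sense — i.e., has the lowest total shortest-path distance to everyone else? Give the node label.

Rhea

Farness (sum of distances to all others) for each node — Dee:19, Eli:17, Esperanza:17, Frank:26, Gus:17, Ines:19, Kira:16, Pablo:14, Rhea:12, Rosa:14, Simone:17.
The smallest farness is 12, for Rhea, so Rhea has the highest closeness.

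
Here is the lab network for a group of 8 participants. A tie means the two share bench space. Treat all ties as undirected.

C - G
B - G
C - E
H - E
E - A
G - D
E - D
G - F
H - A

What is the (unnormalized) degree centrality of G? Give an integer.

G is directly tied to B, C, D, and F. That is 4 neighbors, so the degree of G is 4.

4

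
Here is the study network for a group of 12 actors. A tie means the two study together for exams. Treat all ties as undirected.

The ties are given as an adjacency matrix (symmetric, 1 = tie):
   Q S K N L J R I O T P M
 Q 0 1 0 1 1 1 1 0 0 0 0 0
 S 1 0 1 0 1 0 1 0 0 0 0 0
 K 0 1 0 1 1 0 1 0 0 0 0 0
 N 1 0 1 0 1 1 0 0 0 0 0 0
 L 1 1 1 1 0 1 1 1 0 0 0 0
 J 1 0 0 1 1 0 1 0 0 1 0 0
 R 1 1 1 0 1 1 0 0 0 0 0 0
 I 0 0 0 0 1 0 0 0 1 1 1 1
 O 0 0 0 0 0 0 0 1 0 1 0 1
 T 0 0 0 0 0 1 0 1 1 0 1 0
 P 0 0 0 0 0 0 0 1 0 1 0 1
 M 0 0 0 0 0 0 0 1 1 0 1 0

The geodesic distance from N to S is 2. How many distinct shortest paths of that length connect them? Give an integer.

The shortest distance is 2. The length-2 paths are: N–Q–S; N–K–S; N–L–S.
That gives 3 distinct shortest paths.

3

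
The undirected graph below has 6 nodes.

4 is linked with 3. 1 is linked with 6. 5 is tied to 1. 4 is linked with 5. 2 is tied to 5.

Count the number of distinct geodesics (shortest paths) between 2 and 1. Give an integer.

The shortest distance is 2, and the only length-2 path is 2–5–1. So there is exactly 1 shortest path.

1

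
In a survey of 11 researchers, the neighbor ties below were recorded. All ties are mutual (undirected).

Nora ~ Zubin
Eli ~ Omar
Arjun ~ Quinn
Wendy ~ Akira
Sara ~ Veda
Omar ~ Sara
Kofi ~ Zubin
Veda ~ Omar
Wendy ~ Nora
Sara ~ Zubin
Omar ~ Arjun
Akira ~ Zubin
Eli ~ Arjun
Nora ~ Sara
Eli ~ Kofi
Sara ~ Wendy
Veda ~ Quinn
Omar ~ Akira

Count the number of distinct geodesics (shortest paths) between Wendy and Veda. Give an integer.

1

The shortest distance is 2, and the only length-2 path is Wendy–Sara–Veda. So there is exactly 1 shortest path.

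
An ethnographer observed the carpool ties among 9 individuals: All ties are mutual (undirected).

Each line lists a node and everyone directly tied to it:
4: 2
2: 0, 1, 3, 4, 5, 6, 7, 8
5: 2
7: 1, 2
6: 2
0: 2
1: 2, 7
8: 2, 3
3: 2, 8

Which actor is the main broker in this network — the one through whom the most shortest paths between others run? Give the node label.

Unnormalized betweenness of each node: 0:0, 1:0, 2:26, 3:0, 4:0, 5:0, 6:0, 7:0, 8:0.
2 has the largest value, 26, making it the main broker — the node through which the most shortest paths run.

2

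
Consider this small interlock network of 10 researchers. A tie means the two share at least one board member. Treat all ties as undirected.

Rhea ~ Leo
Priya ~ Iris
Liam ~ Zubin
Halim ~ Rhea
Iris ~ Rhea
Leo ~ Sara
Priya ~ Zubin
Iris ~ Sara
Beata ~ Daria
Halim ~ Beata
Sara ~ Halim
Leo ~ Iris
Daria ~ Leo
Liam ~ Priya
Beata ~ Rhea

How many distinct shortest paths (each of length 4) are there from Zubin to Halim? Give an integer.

The shortest distance is 4. The length-4 paths are: Zubin–Priya–Iris–Rhea–Halim; Zubin–Priya–Iris–Sara–Halim.
That gives 2 distinct shortest paths.

2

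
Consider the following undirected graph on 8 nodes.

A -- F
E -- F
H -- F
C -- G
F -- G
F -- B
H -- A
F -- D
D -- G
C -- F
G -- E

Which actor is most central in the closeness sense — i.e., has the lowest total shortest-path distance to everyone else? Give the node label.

Farness (sum of distances to all others) for each node — A:12, B:13, C:12, D:12, E:12, F:7, G:10, H:12.
The smallest farness is 7, for F, so F has the highest closeness.

F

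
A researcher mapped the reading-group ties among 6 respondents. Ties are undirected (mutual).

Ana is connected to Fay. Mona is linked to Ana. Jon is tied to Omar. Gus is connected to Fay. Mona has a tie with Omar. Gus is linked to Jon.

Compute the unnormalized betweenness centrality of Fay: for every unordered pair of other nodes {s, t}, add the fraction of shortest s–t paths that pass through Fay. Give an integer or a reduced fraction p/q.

Pairs whose geodesics pass through Fay — Gus–Ana: 1; Gus–Mona: 1/2; Ana–Jon: 1/2.
All other pairs contribute 0.
Summing the contributions gives betweenness(Fay) = 2.

2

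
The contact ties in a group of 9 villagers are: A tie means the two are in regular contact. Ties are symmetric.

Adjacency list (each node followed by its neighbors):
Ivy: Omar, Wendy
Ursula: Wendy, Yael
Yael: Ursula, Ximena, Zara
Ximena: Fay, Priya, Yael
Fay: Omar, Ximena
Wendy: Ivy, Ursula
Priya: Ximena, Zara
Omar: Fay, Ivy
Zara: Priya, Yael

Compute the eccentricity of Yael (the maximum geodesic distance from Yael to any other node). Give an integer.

3

Distances from Yael: Fay:2, Ivy:3, Omar:3, Priya:2, Ursula:1, Wendy:2, Ximena:1, Zara:1.
The largest is 3 (to Ivy and Omar), so the eccentricity of Yael is 3.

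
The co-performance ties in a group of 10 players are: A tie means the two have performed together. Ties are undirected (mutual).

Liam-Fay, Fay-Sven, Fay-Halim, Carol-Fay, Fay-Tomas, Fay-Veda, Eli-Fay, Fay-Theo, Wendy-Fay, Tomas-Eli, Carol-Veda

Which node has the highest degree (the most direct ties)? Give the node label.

Fay

Degrees — Carol:2, Eli:2, Fay:9, Halim:1, Liam:1, Sven:1, Theo:1, Tomas:2, Veda:2, Wendy:1.
The maximum is 9, attained only by Fay.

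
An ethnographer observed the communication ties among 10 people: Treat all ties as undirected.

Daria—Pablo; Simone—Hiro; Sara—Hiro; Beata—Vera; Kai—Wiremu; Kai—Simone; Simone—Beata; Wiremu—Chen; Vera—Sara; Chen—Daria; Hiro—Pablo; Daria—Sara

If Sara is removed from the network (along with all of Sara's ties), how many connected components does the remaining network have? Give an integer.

Sara's neighbors (Daria, Hiro, and Vera) remain reachable from one another through other ties, so the rest of the network stays in one piece.

1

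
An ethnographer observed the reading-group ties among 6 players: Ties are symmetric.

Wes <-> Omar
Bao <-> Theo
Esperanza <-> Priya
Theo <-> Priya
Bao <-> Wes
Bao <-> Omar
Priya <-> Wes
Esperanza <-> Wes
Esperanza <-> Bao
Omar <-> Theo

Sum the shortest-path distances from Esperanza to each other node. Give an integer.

Distances from Esperanza: Bao:1, Omar:2, Priya:1, Theo:2, Wes:1.
Sum = 1 + 2 + 1 + 2 + 1 = 7.

7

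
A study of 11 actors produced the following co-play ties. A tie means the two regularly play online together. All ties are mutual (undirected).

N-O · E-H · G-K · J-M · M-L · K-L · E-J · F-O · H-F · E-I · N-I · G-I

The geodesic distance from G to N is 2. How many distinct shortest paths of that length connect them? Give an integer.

The shortest distance is 2, and the only length-2 path is G–I–N. So there is exactly 1 shortest path.

1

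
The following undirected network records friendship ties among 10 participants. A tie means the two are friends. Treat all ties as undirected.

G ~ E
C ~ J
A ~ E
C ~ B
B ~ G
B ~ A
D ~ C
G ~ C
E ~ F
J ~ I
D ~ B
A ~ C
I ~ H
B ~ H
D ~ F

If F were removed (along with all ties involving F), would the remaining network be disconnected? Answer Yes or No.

No

Even without F, every remaining node can still reach every other (the residual graph is connected), so F is not a cut vertex.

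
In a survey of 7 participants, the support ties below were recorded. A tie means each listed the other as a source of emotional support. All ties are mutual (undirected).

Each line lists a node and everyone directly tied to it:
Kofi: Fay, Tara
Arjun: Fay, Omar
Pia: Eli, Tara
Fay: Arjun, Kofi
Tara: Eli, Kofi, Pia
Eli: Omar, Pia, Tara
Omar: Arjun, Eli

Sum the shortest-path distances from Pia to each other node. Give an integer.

12

Distances from Pia: Arjun:3, Eli:1, Fay:3, Kofi:2, Omar:2, Tara:1.
Sum = 3 + 1 + 3 + 2 + 2 + 1 = 12.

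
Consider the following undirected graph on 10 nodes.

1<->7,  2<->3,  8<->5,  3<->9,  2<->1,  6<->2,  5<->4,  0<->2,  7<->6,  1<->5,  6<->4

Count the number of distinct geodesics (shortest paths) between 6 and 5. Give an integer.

1

The shortest distance is 2, and the only length-2 path is 6–4–5. So there is exactly 1 shortest path.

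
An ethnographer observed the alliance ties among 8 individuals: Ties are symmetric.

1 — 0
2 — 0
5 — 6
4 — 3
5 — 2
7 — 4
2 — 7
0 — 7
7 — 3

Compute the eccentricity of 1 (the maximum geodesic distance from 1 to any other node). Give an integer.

4

Distances from 1: 0:1, 2:2, 3:3, 4:3, 5:3, 6:4, 7:2.
The largest is 4 (to 6), so the eccentricity of 1 is 4.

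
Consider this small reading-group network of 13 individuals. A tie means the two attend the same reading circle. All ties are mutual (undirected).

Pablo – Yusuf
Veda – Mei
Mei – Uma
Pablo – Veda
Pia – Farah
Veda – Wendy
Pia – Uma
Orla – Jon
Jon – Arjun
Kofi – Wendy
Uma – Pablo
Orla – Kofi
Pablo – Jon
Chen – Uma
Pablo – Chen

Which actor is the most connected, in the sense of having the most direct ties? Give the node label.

Degrees — Arjun:1, Chen:2, Farah:1, Jon:3, Kofi:2, Mei:2, Orla:2, Pablo:5, Pia:2, Uma:4, Veda:3, Wendy:2, Yusuf:1.
The maximum is 5, attained only by Pablo.

Pablo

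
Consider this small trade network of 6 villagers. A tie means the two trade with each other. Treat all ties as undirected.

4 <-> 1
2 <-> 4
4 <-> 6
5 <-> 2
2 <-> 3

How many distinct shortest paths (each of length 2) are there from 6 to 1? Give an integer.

The shortest distance is 2, and the only length-2 path is 6–4–1. So there is exactly 1 shortest path.

1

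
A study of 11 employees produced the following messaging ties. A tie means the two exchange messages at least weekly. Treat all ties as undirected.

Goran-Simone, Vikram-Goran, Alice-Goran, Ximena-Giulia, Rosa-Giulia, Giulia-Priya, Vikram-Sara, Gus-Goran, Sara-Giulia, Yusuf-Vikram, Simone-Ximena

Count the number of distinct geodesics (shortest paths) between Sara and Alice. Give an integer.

The shortest distance is 3, and the only length-3 path is Sara–Vikram–Goran–Alice. So there is exactly 1 shortest path.

1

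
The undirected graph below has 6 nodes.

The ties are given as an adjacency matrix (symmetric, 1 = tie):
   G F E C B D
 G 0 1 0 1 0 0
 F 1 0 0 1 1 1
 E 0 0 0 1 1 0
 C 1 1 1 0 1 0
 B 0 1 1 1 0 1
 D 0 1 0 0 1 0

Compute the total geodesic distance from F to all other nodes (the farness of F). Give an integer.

6

Distances from F: B:1, C:1, D:1, E:2, G:1.
Sum = 1 + 1 + 1 + 2 + 1 = 6.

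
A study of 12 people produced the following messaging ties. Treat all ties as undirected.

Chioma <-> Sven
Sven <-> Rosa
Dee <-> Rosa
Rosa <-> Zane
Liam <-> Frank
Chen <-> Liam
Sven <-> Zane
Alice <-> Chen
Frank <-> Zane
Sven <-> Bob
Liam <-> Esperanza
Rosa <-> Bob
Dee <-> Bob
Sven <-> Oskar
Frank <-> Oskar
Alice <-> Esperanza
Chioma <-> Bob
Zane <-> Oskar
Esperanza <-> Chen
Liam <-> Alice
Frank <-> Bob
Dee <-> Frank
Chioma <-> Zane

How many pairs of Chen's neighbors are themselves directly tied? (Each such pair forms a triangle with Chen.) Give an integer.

Chen's neighbors: Alice, Esperanza, and Liam.
Neighbor pairs that are themselves tied: Chen–Alice–Esperanza; Chen–Alice–Liam; Chen–Esperanza–Liam. Each forms one triangle with Chen, for 3 in total.

3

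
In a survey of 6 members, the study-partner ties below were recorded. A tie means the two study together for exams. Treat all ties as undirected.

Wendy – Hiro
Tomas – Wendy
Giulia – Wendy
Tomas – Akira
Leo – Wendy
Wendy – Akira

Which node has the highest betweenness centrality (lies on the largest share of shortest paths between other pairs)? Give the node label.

Unnormalized betweenness of each node: Akira:0, Giulia:0, Hiro:0, Leo:0, Tomas:0, Wendy:9.
Wendy has the largest value, 9, making it the main broker — the node through which the most shortest paths run.

Wendy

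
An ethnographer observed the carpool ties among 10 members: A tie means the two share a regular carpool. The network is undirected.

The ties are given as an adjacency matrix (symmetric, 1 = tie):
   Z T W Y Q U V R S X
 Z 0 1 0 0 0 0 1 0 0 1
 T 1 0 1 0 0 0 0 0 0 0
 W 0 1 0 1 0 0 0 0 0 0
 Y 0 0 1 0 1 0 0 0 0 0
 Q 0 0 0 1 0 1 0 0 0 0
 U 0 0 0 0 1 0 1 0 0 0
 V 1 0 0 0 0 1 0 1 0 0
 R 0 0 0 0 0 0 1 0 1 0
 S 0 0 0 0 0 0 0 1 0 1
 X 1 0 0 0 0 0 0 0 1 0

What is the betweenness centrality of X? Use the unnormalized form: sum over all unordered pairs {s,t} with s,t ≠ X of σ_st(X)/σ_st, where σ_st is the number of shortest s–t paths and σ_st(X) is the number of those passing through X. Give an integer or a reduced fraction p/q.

Pairs whose geodesics pass through X — Z–S: 1; T–S: 1; W–S: 1; Y–S: 1/2.
All other pairs contribute 0.
Summing the contributions gives betweenness(X) = 7/2.

7/2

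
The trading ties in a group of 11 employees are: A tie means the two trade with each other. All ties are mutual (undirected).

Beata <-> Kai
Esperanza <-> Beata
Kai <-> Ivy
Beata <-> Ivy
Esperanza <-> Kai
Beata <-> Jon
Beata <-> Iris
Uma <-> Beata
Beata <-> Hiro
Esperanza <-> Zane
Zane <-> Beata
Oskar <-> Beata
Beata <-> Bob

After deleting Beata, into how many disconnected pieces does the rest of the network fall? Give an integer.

Without Beata, the remaining ties split the others into: {Oskar}; {Esperanza, Ivy, Kai, Zane}; {Bob}; {Iris}; {Uma}; {Hiro}; {Jon}.
That's 7 separate components.

7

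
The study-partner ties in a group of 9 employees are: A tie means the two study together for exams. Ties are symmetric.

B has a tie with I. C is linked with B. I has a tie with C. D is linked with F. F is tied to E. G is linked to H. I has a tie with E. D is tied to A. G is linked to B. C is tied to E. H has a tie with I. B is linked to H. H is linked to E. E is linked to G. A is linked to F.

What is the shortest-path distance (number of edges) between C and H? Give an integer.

2

One shortest route is C – E – H, which uses 2 edges, and C and H are not directly tied, so nothing shorter exists. So d(C,H) = 2.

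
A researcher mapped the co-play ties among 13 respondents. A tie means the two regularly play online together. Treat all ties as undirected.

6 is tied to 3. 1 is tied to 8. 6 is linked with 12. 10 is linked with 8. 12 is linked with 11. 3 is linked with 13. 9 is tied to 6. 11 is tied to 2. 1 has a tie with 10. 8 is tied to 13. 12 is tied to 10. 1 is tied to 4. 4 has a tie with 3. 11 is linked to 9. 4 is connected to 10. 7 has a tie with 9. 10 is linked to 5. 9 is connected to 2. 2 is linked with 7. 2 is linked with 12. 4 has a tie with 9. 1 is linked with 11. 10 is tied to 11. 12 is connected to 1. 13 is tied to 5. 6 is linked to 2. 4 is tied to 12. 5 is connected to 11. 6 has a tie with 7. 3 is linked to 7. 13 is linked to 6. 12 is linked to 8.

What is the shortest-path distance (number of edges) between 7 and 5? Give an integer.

One shortest route is 7 – 6 – 13 – 5, which uses 3 edges, and at distance 2 from 7 we only reach {4, 11, 12, 13}, which does not include 5. So d(7,5) = 3.

3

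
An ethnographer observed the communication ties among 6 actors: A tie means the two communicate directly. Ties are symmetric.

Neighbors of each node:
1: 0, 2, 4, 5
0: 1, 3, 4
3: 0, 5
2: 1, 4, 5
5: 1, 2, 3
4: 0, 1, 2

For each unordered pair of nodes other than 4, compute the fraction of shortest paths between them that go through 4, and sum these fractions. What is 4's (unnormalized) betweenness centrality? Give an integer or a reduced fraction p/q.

1/2

Pairs whose geodesics pass through 4 — 2–0: 1/2.
All other pairs contribute 0.
Summing the contributions gives betweenness(4) = 1/2.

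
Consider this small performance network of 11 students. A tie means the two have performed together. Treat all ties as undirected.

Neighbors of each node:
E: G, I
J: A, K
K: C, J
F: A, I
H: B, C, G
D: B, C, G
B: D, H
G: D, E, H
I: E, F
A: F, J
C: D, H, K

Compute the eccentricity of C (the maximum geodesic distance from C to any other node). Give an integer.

4

Distances from C: A:3, B:2, D:1, E:3, F:4, G:2, H:1, I:4, J:2, K:1.
The largest is 4 (to F and I), so the eccentricity of C is 4.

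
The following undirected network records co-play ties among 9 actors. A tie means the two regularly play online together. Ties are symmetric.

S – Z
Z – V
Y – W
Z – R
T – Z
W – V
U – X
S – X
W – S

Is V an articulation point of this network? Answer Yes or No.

Even without V, every remaining node can still reach every other (the residual graph is connected), so V is not a cut vertex.

No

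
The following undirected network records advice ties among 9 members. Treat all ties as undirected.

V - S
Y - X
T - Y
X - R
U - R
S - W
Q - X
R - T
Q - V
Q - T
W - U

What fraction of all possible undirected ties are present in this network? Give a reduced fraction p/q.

11/36

There are 11 edges and 9 nodes, so the maximum possible is C(9,2) = 36.
Density = 11/36.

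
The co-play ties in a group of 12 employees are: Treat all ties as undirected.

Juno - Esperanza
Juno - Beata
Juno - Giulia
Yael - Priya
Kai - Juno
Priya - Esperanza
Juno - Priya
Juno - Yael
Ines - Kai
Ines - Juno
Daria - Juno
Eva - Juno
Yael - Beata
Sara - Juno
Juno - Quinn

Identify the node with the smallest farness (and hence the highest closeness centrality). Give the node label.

Juno

Farness (sum of distances to all others) for each node — Beata:20, Daria:21, Esperanza:20, Eva:21, Giulia:21, Ines:20, Juno:11, Kai:20, Priya:19, Quinn:21, Sara:21, Yael:19.
The smallest farness is 11, for Juno, so Juno has the highest closeness.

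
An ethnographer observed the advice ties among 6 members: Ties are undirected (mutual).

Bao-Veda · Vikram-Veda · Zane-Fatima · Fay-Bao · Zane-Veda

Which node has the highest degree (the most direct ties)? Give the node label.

Veda

Degrees — Bao:2, Fatima:1, Fay:1, Veda:3, Vikram:1, Zane:2.
The maximum is 3, attained only by Veda.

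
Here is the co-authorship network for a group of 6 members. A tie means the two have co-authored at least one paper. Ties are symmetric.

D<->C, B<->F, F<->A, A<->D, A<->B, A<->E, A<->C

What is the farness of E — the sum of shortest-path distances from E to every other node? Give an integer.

9

Distances from E: A:1, B:2, C:2, D:2, F:2.
Sum = 1 + 2 + 2 + 2 + 2 = 9.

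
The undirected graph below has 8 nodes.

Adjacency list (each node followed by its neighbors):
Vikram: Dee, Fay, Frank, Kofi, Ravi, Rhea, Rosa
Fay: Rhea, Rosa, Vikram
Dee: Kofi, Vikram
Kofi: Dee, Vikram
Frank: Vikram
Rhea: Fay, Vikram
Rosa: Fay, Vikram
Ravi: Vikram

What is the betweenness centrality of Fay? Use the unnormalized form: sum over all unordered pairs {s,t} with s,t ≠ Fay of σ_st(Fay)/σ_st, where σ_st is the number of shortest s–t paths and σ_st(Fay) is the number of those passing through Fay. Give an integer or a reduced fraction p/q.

Pairs whose geodesics pass through Fay — Rosa–Rhea: 1/2.
All other pairs contribute 0.
Summing the contributions gives betweenness(Fay) = 1/2.

1/2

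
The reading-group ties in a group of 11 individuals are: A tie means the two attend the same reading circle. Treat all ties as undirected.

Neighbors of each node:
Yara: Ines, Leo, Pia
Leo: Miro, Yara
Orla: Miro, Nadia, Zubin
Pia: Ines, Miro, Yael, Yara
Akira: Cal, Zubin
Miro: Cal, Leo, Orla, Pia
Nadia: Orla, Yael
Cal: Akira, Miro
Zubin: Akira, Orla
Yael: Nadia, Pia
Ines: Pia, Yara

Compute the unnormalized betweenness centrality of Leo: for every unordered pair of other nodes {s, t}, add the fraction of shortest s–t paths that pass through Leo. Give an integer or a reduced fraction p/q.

5/2

Pairs whose geodesics pass through Leo — Yara–Miro: 1/2; Yara–Cal: 1/2; Yara–Akira: 1/2; Yara–Zubin: 1/2; Yara–Orla: 1/2.
All other pairs contribute 0.
Summing the contributions gives betweenness(Leo) = 5/2.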